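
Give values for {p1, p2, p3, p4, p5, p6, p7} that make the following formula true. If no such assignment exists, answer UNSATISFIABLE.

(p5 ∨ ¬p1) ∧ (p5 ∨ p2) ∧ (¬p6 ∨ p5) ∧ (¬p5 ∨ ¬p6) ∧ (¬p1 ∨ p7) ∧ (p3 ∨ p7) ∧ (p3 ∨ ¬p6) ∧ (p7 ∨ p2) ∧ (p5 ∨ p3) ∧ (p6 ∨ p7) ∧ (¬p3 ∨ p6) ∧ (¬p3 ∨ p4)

Try p5 = True.
(¬p6) alone gives p6 = False.
(p7) alone gives p7 = True.
(¬p3) alone gives p3 = False.
No clause remains; p1, p2, p4 are free.

p1: False,  p2: True,  p3: False,  p4: True,  p5: True,  p6: False,  p7: True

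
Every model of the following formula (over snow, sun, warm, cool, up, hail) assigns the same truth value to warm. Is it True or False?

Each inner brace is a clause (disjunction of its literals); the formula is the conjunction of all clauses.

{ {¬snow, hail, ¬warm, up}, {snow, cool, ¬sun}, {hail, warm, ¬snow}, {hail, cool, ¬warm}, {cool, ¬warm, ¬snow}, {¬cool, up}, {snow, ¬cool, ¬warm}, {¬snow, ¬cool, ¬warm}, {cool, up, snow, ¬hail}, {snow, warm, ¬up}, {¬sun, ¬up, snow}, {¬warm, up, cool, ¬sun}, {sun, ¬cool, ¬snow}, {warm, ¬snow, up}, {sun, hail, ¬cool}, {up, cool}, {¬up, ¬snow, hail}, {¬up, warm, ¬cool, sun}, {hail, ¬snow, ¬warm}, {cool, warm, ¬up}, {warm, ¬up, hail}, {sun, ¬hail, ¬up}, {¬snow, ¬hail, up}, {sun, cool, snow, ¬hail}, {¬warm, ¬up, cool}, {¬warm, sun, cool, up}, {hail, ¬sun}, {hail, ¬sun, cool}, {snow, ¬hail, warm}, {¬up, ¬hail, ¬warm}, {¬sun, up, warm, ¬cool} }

Suppose warm = True.
Suppose hail = True.
(¬up) alone gives up = False.
(¬cool) alone gives cool = False.
That conflicts with the unit clause (cool).
So hail must be the other value — set hail = False.
(cool) alone gives cool = True.
(up) alone gives up = True.
(snow) alone gives snow = True.
That conflicts with the unit clause (¬snow).
Neither hail = True nor hail = False works.
So every satisfying assignment has warm = False.

False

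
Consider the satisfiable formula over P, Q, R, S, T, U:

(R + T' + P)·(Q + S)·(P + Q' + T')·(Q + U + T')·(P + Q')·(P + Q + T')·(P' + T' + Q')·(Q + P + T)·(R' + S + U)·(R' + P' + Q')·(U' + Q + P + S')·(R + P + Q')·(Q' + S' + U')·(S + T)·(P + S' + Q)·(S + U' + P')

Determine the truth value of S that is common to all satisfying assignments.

Suppose S = 0.
(Q) alone gives Q = 1.
(P) alone gives P = 1.
(T') alone gives T = 0.
That conflicts with the unit clause (T).
So every satisfying assignment has S = True.

True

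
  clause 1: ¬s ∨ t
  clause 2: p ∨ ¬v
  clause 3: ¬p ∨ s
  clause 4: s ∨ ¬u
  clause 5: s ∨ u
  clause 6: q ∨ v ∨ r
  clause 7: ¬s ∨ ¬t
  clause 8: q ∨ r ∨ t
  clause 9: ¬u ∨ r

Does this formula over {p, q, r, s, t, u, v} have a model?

No

Suppose s = False.
(¬p) alone gives p = False.
(¬v) alone gives v = False.
(¬u) alone gives u = False.
That conflicts with the unit clause (u).
Backtrack on s: now try s = True.
(t) alone gives t = True.
That conflicts with the unit clause (¬t).
Both values of s lead to a conflict.
No assignment satisfies every clause.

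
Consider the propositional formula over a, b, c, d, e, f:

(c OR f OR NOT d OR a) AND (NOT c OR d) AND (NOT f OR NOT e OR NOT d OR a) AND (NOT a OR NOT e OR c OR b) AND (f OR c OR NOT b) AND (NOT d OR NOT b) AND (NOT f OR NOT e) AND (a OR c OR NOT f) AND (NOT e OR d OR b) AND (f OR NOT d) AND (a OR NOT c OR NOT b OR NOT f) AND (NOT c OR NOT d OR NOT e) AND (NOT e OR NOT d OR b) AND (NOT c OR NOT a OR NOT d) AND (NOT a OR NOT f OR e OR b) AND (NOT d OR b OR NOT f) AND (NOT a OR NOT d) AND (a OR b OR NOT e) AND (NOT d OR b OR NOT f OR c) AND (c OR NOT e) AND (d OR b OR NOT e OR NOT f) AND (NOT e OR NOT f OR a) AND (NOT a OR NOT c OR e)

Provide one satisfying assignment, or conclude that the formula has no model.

Case c = false:
(NOT e) alone gives e = false.
Case f = false:
(NOT b) alone gives b = false.
(NOT d) alone gives d = false.
No clause remains; a is free.

a=true; b=false; c=false; d=false; e=false; f=false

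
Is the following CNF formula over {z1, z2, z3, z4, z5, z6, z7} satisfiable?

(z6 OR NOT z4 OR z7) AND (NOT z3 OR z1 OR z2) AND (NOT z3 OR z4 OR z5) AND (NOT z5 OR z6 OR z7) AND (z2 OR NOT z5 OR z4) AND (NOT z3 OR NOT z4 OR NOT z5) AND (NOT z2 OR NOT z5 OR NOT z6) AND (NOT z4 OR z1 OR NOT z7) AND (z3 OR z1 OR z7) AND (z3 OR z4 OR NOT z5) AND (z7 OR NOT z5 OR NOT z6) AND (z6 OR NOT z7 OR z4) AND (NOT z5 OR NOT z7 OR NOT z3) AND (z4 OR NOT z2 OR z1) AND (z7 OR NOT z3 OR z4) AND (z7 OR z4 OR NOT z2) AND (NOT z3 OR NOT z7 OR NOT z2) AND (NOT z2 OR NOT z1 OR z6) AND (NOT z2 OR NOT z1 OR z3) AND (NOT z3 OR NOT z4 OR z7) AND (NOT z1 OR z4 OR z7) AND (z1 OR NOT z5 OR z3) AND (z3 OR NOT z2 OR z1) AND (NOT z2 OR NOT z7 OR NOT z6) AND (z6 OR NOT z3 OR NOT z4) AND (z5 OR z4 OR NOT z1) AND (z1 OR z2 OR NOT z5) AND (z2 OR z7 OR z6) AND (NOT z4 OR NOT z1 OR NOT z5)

Satisfiable

Suppose z6 = true.
Suppose z2 = false.
Suppose z3 = true.
(z1) alone gives z1 = true.
Suppose z4 = true.
(NOT z5) alone gives z5 = false.
(z7) alone gives z7 = true.
This assignment satisfies each clause.
A satisfying assignment: z1 ↦ true,  z2 ↦ false,  z3 ↦ true,  z4 ↦ true,  z5 ↦ false,  z6 ↦ true,  z7 ↦ true.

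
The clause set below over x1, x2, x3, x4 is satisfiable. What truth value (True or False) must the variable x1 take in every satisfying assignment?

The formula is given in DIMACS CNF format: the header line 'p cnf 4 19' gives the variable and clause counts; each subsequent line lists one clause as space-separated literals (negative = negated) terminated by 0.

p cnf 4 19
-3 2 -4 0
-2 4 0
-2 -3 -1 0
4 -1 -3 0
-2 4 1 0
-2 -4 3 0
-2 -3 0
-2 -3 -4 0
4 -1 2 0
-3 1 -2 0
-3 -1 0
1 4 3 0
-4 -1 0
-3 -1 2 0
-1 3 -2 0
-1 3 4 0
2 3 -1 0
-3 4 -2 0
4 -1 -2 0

Suppose x1 = True.
(¬x3) alone gives x3 = False.
(¬x4) alone gives x4 = False.
Now (x4) is unsatisfied and unit — conflict.
So every satisfying assignment has x1 = False.

False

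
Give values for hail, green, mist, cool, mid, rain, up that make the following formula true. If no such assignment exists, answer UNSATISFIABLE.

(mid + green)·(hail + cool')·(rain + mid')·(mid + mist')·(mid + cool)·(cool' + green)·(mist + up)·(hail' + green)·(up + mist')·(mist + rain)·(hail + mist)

hail ↦ 1,  green ↦ 1,  mist ↦ 0,  cool ↦ 1,  mid ↦ 0,  rain ↦ 1,  up ↦ 1

Branch on mid: set mid = 0.
From the singleton clause (green), green = 1.
From the singleton clause (mist'), mist = 0.
From the singleton clause (cool), cool = 1.
From the singleton clause (hail), hail = 1.
From the singleton clause (up), up = 1.
From the singleton clause (rain), rain = 1.
Every clause now holds.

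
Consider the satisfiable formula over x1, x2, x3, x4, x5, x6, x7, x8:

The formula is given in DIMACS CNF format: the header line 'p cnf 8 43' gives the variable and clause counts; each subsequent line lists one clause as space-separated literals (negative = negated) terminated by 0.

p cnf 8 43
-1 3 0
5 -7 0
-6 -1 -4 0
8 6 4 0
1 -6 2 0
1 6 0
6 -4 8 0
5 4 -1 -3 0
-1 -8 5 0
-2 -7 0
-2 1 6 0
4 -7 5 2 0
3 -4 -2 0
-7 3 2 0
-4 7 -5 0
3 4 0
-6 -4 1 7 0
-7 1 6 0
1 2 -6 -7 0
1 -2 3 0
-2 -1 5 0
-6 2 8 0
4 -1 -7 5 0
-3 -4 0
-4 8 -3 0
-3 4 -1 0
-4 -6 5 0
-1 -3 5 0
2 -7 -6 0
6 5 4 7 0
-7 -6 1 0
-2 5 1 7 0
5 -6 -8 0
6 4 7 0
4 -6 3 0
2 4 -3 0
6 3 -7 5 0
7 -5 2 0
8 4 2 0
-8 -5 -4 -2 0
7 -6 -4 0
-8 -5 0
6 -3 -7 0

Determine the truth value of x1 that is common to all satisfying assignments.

False

Suppose x1 = True.
(x3) alone gives x3 = True.
(¬x4) alone gives x4 = False.
But (x4) is also a unit clause — contradiction.
So every satisfying assignment has x1 = False.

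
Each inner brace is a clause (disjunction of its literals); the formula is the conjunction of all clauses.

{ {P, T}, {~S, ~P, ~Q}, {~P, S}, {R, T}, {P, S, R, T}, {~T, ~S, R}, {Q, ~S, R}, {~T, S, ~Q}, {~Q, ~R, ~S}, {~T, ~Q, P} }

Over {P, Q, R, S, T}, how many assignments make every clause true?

There are 2^5 = 32 truth assignments over (P, Q, R, S, T).
Split on T. With T = 1, the clauses containing T are satisfied and ~T drops from the rest; 4 of the 2^4 = 16 assignments to the other variables satisfy what remains.
With T = 0, by the same count on the reduced clause set, 1 assignment works.
(One model: P=F, Q=F, R=F, S=F, T=T.)
Total: 4 + 1 = 5.

5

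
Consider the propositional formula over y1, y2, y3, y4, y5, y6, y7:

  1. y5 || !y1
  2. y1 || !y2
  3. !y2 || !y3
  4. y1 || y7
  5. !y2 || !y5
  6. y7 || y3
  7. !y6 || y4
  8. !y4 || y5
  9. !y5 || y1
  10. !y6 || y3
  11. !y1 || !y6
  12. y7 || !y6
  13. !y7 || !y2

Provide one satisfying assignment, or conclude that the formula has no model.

y1: true, y2: false, y3: true, y4: true, y5: true, y6: false, y7: true

Case y5 = true:
From the singleton clause (!y2), y2 = false.
From the singleton clause (y1), y1 = true.
From the singleton clause (!y6), y6 = false.
Case y7 = true:
All clauses hold; y3, y4 can take either value.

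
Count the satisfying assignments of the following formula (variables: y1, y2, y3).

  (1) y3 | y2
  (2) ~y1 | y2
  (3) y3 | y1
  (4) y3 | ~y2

3

There are 2^3 = 8 truth assignments over (y1, y2, y3).
Check each against the 4 clauses (columns in the order y1, y2, y3):
  F F F  ✗ fails (y3 | y2)
  F F T  ✓ satisfies all
  F T F  ✗ fails (y3 | y1)
  F T T  ✓ satisfies all
  T F F  ✗ fails (y3 | y2)
  T F T  ✗ fails (~y1 | y2)
  T T F  ✗ fails (y3 | ~y2)
  T T T  ✓ satisfies all
3 of the 8 rows are models.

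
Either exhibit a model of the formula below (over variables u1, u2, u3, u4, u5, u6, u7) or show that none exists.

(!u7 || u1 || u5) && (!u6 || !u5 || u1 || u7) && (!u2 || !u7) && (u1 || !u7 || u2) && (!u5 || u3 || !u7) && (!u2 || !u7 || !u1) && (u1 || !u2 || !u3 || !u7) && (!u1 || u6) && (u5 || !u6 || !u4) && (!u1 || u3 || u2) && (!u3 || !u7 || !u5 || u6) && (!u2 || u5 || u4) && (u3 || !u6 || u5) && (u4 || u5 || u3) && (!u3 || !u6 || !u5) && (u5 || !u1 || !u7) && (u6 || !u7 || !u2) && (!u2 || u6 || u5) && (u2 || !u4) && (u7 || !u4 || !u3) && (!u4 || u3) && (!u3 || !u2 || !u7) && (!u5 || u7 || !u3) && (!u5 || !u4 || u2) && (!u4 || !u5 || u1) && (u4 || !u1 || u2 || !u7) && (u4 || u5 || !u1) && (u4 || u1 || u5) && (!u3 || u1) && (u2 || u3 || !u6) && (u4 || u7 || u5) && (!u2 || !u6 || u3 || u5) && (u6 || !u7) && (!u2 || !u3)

Try u2 = true.
From the singleton clause (!u7), u7 = false.
From the singleton clause (!u3), u3 = false.
From the singleton clause (!u4), u4 = false.
From the singleton clause (u5), u5 = true.
Try u6 = false.
From the singleton clause (!u1), u1 = false.
All clauses are satisfied.

u1 ↦ false,  u2 ↦ true,  u3 ↦ false,  u4 ↦ false,  u5 ↦ true,  u6 ↦ false,  u7 ↦ false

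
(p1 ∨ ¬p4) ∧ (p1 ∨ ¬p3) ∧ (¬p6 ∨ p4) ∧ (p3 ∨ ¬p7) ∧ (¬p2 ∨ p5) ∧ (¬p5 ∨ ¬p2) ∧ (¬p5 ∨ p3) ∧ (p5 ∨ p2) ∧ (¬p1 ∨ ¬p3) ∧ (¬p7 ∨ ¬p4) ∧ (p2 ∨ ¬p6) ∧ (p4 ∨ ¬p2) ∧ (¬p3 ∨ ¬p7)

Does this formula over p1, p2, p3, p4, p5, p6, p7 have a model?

No, unsatisfiable

Branch on p1: set p1 = True.
Unit clause (¬p3) forces p3 = False.
Unit clause (¬p7) forces p7 = False.
Unit clause (¬p5) forces p5 = False.
Unit clause (¬p2) forces p2 = False.
That conflicts with the unit clause (p2).
Undo p1 and try p1 = False.
Unit clause (¬p4) forces p4 = False.
Unit clause (¬p3) forces p3 = False.
Unit clause (¬p6) forces p6 = False.
Unit clause (¬p7) forces p7 = False.
Unit clause (¬p5) forces p5 = False.
Unit clause (¬p2) forces p2 = False.
That conflicts with the unit clause (p2).
Both values of p1 lead to a conflict.
No assignment satisfies every clause.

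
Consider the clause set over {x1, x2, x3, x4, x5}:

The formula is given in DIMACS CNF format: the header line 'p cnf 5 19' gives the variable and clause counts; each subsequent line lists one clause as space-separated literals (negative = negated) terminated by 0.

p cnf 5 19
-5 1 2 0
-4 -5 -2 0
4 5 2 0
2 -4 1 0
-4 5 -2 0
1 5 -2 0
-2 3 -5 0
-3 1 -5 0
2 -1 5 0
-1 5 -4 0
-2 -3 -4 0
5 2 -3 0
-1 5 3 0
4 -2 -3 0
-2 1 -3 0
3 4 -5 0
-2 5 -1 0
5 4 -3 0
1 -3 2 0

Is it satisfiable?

Suppose x5 = True.
Suppose x1 = True.
Suppose x4 = True.
The clause (¬x2) is unit, so x2 = False.
No clause remains; x3 is free.
A satisfying assignment: x1 ↦ True, x2 ↦ False, x3 ↦ True, x4 ↦ True, x5 ↦ True.

Yes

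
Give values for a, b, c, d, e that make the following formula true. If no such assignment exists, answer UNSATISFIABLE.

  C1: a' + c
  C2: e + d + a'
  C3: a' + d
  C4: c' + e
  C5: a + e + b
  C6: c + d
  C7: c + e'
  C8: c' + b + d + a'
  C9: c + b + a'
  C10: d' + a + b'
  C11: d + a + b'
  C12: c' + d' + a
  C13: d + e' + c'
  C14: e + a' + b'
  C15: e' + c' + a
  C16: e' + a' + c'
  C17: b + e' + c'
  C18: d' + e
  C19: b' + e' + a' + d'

UNSATISFIABLE

Case a = 0:
Case c = 0:
The clause (d) is unit, so d = 1.
The clause (e') is unit, so e = 0.
Now (e) is unsatisfied and unit — conflict.
So c must be the other value — set c = 1.
The clause (e) is unit, so e = 1.
Now (e') is unsatisfied and unit — conflict.
Both values of c lead to a conflict.
So a must be the other value — set a = 1.
The clause (c) is unit, so c = 1.
The clause (d) is unit, so d = 1.
The clause (e) is unit, so e = 1.
Now (e') is unsatisfied and unit — conflict.
Both values of a lead to a conflict.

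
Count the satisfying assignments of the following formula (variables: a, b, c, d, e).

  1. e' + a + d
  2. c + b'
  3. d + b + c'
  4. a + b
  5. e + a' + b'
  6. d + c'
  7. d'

There are 2^5 = 32 truth assignments over (a, b, c, d, e).
Split on d. With d = 1, the clauses containing d are satisfied and d' drops from the rest; 0 of the 2^4 = 16 assignments to the other variables satisfy what remains.
With d = 0, by the same count on the reduced clause set, 2 assignments work.
(One model: a=T, b=F, c=F, d=F, e=F.)
Total: 0 + 2 = 2.

2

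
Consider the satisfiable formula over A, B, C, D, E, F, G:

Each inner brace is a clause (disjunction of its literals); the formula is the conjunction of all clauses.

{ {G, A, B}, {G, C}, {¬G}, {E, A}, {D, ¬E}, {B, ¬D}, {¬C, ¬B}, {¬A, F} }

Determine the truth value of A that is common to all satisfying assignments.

Suppose A = False.
The clause (¬G) is unit, so G = False.
The clause (B) is unit, so B = True.
The clause (C) is unit, so C = True.
Now (¬C) is unsatisfied and unit — conflict.
So every satisfying assignment has A = True.

True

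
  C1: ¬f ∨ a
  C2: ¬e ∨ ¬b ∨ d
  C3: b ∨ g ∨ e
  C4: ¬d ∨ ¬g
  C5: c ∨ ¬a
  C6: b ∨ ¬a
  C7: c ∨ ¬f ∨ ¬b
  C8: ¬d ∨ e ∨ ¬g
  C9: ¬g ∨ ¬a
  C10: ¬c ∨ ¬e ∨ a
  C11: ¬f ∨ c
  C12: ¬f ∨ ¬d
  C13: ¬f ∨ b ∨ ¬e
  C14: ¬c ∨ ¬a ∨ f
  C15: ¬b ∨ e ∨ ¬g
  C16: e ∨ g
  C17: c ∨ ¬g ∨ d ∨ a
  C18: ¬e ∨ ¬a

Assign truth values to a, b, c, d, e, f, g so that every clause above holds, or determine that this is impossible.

Branch on f: set f = False.
Branch on d: set d = True.
Unit clause (¬g) forces g = False.
Unit clause (e) forces e = True.
Unit clause (¬a) forces a = False.
Unit clause (¬c) forces c = False.
Every clause is now satisfied; b is unconstrained.

a: False, b: True, c: False, d: True, e: True, f: False, g: False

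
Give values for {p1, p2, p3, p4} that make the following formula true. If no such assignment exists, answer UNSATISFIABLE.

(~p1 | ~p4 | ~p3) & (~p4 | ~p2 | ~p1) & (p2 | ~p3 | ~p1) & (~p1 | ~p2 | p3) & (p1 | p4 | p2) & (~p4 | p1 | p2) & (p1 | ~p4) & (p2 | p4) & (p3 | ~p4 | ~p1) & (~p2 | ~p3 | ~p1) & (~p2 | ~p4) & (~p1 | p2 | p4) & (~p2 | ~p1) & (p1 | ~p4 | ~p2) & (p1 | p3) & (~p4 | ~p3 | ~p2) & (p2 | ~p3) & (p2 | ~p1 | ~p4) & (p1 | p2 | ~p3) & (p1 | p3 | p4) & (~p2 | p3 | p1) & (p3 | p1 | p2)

p1 ↦ 0, p2 ↦ 1, p3 ↦ 1, p4 ↦ 0

Case p1 = 0:
(~p4) alone gives p4 = 0.
(p2) alone gives p2 = 1.
(p3) alone gives p3 = 1.
Every clause now holds.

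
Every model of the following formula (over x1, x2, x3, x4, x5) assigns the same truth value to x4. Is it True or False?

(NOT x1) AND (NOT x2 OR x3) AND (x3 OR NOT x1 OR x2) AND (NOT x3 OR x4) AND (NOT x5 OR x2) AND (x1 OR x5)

Suppose x4 = false.
(NOT x1) alone gives x1 = false.
(NOT x3) alone gives x3 = false.
(NOT x2) alone gives x2 = false.
(NOT x5) alone gives x5 = false.
Now (x5) is unsatisfied and unit — conflict.
So every satisfying assignment has x4 = True.

True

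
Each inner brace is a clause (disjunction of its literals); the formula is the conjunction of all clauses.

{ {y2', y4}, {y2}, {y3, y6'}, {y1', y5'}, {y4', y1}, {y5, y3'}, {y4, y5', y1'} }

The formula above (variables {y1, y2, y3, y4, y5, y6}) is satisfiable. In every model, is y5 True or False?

Suppose y5 = 1.
From the singleton clause (y2), y2 = 1.
From the singleton clause (y4), y4 = 1.
From the singleton clause (y1'), y1 = 0.
Now (y1) is unsatisfied and unit — conflict.
So every satisfying assignment has y5 = False.

False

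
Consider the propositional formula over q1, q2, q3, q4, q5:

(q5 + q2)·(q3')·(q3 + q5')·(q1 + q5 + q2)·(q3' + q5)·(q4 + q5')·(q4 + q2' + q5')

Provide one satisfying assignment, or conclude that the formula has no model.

q1=1,  q2=1,  q3=0,  q4=0,  q5=0

The clause (q3') is unit, so q3 = 0.
The clause (q5') is unit, so q5 = 0.
The clause (q2) is unit, so q2 = 1.
All clauses hold; q1, q4 can take either value.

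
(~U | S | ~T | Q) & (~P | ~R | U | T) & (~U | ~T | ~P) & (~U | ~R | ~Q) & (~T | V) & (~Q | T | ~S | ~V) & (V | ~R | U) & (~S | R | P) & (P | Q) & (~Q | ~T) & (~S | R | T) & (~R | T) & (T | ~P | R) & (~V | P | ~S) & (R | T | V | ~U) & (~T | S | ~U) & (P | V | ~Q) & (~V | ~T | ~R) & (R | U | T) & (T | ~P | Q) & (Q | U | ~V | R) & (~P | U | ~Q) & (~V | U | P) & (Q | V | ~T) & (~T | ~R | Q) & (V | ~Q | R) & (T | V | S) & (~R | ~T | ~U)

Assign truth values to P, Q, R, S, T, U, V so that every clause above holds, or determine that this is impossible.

Try T = 0.
(~R) alone gives R = 0.
(~S) alone gives S = 0.
(~P) alone gives P = 0.
(Q) alone gives Q = 1.
(V) alone gives V = 1.
(U) alone gives U = 1.
All clauses are satisfied.

P=0,  Q=1,  R=0,  S=0,  T=0,  U=1,  V=1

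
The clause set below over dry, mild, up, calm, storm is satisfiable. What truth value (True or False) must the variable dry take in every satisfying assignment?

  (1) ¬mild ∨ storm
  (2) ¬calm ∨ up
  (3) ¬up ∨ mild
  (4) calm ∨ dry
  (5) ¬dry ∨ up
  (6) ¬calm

True

Suppose dry = False.
From the singleton clause (calm), calm = True.
But (¬calm) is also a unit clause — contradiction.
So every satisfying assignment has dry = True.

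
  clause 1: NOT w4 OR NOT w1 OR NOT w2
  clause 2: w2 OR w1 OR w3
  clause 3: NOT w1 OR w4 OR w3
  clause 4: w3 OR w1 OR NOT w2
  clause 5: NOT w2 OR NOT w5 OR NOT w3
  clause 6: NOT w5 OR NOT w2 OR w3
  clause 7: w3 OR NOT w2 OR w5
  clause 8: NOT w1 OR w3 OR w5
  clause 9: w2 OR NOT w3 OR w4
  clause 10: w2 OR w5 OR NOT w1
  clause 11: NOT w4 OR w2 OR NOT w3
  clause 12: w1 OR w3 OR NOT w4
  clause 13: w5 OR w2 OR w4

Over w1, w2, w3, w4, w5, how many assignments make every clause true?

4

There are 2^5 = 32 truth assignments over (w1, w2, w3, w4, w5).
Split on w4. With w4 = true, the clauses containing w4 are satisfied and NOT w4 drops from the rest; 2 of the 2^4 = 16 assignments to the other variables satisfy what remains.
With w4 = false, by the same count on the reduced clause set, 2 assignments work.
Total: 2 + 2 = 4.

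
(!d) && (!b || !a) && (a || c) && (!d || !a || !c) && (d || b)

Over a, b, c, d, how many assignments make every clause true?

There are 2^4 = 16 truth assignments over (a, b, c, d).
Check each against the 5 clauses (columns in the order a, b, c, d):
  F F F F  ✗ fails (a || c)
  F F F T  ✗ fails (!d)
  F F T F  ✗ fails (d || b)
  F F T T  ✗ fails (!d)
  F T F F  ✗ fails (a || c)
  F T F T  ✗ fails (!d)
  F T T F  ✓ satisfies all
  F T T T  ✗ fails (!d)
  T F F F  ✗ fails (d || b)
  T F F T  ✗ fails (!d)
  T F T F  ✗ fails (d || b)
  T F T T  ✗ fails (!d)
  T T F F  ✗ fails (!b || !a)
  T T F T  ✗ fails (!d)
  T T T F  ✗ fails (!b || !a)
  T T T T  ✗ fails (!d)
1 of the 16 rows is a model.

1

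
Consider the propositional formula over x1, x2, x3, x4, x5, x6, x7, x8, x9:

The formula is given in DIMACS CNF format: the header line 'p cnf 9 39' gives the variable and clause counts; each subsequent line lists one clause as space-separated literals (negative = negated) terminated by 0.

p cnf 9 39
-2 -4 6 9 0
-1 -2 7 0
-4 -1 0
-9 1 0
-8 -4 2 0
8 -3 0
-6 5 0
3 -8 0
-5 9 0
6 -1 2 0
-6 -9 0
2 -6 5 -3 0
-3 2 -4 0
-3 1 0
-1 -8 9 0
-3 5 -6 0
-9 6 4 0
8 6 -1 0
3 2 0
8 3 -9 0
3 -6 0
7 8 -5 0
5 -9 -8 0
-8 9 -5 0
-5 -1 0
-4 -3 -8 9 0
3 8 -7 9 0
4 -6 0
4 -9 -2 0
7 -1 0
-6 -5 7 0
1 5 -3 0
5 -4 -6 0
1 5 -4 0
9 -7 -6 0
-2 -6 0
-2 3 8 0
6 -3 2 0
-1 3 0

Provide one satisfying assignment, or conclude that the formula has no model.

UNSATISFIABLE

Case x4 = False:
Unit clause (¬x6) forces x6 = False.
Unit clause (¬x9) forces x9 = False.
Unit clause (¬x5) forces x5 = False.
Case x8 = True:
Unit clause (x3) forces x3 = True.
Unit clause (x1) forces x1 = True.
But (¬x1) is also a unit clause — contradiction.
That branch fails; take x8 = False instead.
Unit clause (¬x3) forces x3 = False.
Unit clause (¬x1) forces x1 = False.
Unit clause (x2) forces x2 = True.
But (¬x2) is also a unit clause — contradiction.
Neither x8 = True nor x8 = False works.
That branch fails; take x4 = True instead.
Unit clause (¬x1) forces x1 = False.
Unit clause (¬x9) forces x9 = False.
Unit clause (¬x5) forces x5 = False.
But (x5) is also a unit clause — contradiction.
Neither x4 = True nor x4 = False works.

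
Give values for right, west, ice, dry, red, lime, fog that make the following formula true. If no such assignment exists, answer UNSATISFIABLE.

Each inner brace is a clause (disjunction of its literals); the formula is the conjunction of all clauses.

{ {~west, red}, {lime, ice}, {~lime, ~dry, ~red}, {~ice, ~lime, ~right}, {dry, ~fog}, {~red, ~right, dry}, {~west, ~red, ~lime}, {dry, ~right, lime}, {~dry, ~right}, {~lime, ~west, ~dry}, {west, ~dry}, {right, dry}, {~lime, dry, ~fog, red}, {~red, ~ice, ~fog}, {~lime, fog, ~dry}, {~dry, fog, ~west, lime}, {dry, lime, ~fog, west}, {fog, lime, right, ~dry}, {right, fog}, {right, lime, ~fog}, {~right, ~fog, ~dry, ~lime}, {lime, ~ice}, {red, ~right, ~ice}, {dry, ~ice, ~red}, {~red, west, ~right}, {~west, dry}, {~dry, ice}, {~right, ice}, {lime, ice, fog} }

Suppose west = 0.
From the singleton clause (~dry), dry = 0.
From the singleton clause (~fog), fog = 0.
From the singleton clause (right), right = 1.
From the singleton clause (~red), red = 0.
From the singleton clause (lime), lime = 1.
From the singleton clause (~ice), ice = 0.
But (ice) is also a unit clause — contradiction.
Backtrack on west: now try west = 1.
From the singleton clause (red), red = 1.
From the singleton clause (~lime), lime = 0.
From the singleton clause (ice), ice = 1.
But (~ice) is also a unit clause — contradiction.
Either choice for west ends in contradiction.

UNSATISFIABLE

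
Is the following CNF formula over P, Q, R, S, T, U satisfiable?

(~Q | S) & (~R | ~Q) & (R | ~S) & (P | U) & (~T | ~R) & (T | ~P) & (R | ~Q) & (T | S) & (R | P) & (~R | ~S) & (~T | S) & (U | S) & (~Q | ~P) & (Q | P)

Suppose Q = 0.
From the singleton clause (P), P = 1.
From the singleton clause (T), T = 1.
From the singleton clause (~R), R = 0.
From the singleton clause (~S), S = 0.
Now (S) is unsatisfied and unit — conflict.
So Q must be the other value — set Q = 1.
From the singleton clause (S), S = 1.
From the singleton clause (~R), R = 0.
Now (R) is unsatisfied and unit — conflict.
Either choice for Q ends in contradiction.
No assignment satisfies every clause.

Unsatisfiable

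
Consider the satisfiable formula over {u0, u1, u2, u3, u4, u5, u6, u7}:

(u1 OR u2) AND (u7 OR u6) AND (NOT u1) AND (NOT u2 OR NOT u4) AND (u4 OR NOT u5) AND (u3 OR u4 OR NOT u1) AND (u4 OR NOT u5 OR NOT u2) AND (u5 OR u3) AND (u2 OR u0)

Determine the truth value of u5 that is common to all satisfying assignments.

Suppose u5 = true.
From the singleton clause (NOT u1), u1 = false.
From the singleton clause (u2), u2 = true.
From the singleton clause (NOT u4), u4 = false.
But (u4) is also a unit clause — contradiction.
So every satisfying assignment has u5 = False.

False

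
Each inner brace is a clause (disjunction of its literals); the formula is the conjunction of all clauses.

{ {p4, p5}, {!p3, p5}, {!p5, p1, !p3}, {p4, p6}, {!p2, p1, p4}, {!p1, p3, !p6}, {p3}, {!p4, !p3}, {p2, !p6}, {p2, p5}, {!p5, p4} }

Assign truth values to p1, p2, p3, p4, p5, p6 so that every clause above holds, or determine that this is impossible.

UNSATISFIABLE

From the singleton clause (p3), p3 = true.
From the singleton clause (p5), p5 = true.
From the singleton clause (p1), p1 = true.
From the singleton clause (!p4), p4 = false.
That conflicts with the unit clause (p4).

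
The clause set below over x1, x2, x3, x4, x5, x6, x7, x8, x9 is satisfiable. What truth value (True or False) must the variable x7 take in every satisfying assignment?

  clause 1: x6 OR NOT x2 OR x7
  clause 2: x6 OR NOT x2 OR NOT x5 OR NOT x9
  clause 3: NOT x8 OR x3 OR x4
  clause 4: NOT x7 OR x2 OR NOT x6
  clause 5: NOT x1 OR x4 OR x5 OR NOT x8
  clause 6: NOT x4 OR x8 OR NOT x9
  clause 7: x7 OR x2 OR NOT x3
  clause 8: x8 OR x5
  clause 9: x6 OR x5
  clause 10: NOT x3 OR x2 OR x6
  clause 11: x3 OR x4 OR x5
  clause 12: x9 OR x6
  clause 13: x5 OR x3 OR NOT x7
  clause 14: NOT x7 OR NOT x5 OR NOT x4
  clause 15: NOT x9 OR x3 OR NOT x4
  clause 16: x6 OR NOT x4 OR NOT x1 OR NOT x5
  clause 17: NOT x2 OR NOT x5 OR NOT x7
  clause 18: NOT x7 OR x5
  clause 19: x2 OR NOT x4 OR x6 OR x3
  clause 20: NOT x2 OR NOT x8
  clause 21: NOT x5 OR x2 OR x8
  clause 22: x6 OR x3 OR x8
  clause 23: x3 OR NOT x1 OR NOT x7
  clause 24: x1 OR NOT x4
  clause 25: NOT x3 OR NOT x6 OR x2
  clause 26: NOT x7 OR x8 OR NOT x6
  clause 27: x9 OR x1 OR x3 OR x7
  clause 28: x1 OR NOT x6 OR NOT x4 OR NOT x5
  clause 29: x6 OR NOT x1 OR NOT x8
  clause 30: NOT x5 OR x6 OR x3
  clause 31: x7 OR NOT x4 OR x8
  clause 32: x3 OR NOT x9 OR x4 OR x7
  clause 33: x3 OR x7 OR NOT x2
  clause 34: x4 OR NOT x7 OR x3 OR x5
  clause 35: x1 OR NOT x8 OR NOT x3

False

Suppose x7 = true.
Unit clause (x5) forces x5 = true.
Unit clause (NOT x4) forces x4 = false.
Unit clause (NOT x2) forces x2 = false.
Unit clause (NOT x6) forces x6 = false.
Unit clause (NOT x3) forces x3 = false.
That conflicts with the unit clause (x3).
So every satisfying assignment has x7 = False.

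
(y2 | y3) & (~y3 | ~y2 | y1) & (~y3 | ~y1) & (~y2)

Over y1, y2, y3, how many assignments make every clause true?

1

There are 2^3 = 8 truth assignments over (y1, y2, y3).
Check each against the 4 clauses (columns in the order y1, y2, y3):
  F F F  ✗ fails (y2 | y3)
  F F T  ✓ satisfies all
  F T F  ✗ fails (~y2)
  F T T  ✗ fails (~y3 | ~y2 | y1)
  T F F  ✗ fails (y2 | y3)
  T F T  ✗ fails (~y3 | ~y1)
  T T F  ✗ fails (~y2)
  T T T  ✗ fails (~y3 | ~y1)
1 of the 8 rows is a model.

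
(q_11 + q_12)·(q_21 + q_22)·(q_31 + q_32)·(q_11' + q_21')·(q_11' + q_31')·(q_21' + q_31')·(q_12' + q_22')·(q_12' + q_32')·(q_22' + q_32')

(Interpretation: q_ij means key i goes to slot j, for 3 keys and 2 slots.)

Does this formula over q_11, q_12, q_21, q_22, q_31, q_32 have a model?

No

Case q_11 = 1:
From the singleton clause (q_21'), q_21 = 0.
From the singleton clause (q_22), q_22 = 1.
From the singleton clause (q_31'), q_31 = 0.
From the singleton clause (q_32), q_32 = 1.
Now (q_32') is unsatisfied and unit — conflict.
Backtrack on q_11: now try q_11 = 0.
From the singleton clause (q_12), q_12 = 1.
From the singleton clause (q_22'), q_22 = 0.
From the singleton clause (q_21), q_21 = 1.
From the singleton clause (q_31'), q_31 = 0.
From the singleton clause (q_32), q_32 = 1.
Now (q_32') is unsatisfied and unit — conflict.
Both values of q_11 lead to a conflict.
No assignment satisfies every clause.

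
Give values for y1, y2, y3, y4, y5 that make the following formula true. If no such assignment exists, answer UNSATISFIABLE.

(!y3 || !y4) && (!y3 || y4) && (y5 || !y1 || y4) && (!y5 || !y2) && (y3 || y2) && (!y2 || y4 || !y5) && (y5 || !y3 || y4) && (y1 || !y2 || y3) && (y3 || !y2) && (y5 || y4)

UNSATISFIABLE

Suppose y3 = false.
From the singleton clause (y2), y2 = true.
But (!y2) is also a unit clause — contradiction.
That branch fails; take y3 = true instead.
From the singleton clause (!y4), y4 = false.
But (y4) is also a unit clause — contradiction.
Neither y3 = true nor y3 = false works.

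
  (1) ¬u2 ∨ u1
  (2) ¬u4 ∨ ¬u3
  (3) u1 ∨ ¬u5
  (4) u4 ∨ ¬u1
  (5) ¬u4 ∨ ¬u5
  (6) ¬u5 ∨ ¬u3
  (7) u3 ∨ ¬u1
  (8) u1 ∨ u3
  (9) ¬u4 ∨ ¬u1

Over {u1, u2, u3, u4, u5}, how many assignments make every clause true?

1

There are 2^5 = 32 truth assignments over (u1, u2, u3, u4, u5).
Split on u2. With u2 = True, the clauses containing u2 are satisfied and ¬u2 drops from the rest; 0 of the 2^4 = 16 assignments to the other variables satisfy what remains.
With u2 = False, by the same count on the reduced clause set, 1 assignment works.
Total: 0 + 1 = 1.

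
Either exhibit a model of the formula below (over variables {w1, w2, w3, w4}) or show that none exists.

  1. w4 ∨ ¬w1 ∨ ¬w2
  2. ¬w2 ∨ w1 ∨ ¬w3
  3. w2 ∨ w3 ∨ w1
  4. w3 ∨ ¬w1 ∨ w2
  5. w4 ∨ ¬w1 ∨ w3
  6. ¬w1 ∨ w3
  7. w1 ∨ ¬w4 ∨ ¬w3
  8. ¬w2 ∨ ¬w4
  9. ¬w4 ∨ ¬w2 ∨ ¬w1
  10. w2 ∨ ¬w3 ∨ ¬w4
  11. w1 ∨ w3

w1 ↦ False, w2 ↦ False, w3 ↦ True, w4 ↦ False

Case w1 = False:
The clause (w3) is unit, so w3 = True.
The clause (¬w2) is unit, so w2 = False.
The clause (¬w4) is unit, so w4 = False.
All clauses are satisfied.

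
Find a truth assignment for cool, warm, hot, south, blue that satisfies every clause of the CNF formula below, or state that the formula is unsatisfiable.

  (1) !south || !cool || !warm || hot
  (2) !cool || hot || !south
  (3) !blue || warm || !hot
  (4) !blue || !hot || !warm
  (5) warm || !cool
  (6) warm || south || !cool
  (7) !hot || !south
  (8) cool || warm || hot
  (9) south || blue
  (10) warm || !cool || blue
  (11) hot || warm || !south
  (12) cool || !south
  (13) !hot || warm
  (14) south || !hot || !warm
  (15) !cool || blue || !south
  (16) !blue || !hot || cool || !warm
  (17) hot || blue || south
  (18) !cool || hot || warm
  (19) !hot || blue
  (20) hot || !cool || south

cool=false; warm=true; hot=false; south=false; blue=true

Try warm = true.
Try blue = true.
(!hot) alone gives hot = false.
Try south = false.
(!cool) alone gives cool = false.
Every clause now holds.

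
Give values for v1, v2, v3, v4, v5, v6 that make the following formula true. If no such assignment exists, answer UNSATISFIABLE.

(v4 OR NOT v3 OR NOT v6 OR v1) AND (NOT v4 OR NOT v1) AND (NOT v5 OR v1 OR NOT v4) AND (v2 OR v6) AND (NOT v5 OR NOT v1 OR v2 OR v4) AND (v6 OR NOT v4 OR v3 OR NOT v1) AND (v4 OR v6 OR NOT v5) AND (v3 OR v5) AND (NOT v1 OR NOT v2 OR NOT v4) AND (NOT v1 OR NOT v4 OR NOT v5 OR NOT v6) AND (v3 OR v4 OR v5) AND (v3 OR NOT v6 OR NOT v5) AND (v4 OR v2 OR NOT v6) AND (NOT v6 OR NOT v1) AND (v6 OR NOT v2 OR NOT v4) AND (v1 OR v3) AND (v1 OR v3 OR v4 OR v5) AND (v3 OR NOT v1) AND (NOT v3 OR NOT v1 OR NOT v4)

Case v4 = true:
(NOT v1) alone gives v1 = false.
(NOT v5) alone gives v5 = false.
(v3) alone gives v3 = true.
Case v2 = false:
(v6) alone gives v6 = true.
Every clause now holds.

v1 ↦ false,  v2 ↦ false,  v3 ↦ true,  v4 ↦ true,  v5 ↦ false,  v6 ↦ true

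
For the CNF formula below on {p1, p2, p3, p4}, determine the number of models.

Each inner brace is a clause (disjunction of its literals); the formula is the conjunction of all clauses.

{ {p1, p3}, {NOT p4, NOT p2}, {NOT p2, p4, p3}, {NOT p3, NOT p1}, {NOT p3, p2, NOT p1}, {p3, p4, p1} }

5

There are 2^4 = 16 truth assignments over (p1, p2, p3, p4).
Check each against the 6 clauses (columns in the order p1, p2, p3, p4):
  F F F F  ✗ fails (p1 OR p3)
  F F F T  ✗ fails (p1 OR p3)
  F F T F  ✓ satisfies all
  F F T T  ✓ satisfies all
  F T F F  ✗ fails (p1 OR p3)
  F T F T  ✗ fails (p1 OR p3)
  F T T F  ✓ satisfies all
  F T T T  ✗ fails (NOT p4 OR NOT p2)
  T F F F  ✓ satisfies all
  T F F T  ✓ satisfies all
  T F T F  ✗ fails (NOT p3 OR NOT p1)
  T F T T  ✗ fails (NOT p3 OR NOT p1)
  T T F F  ✗ fails (NOT p2 OR p4 OR p3)
  T T F T  ✗ fails (NOT p4 OR NOT p2)
  T T T F  ✗ fails (NOT p3 OR NOT p1)
  T T T T  ✗ fails (NOT p4 OR NOT p2)
5 of the 16 rows are models.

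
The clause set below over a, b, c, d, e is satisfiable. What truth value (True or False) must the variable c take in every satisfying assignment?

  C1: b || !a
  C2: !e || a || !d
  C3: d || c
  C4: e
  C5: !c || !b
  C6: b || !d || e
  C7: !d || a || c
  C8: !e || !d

True

Suppose c = false.
(d) alone gives d = true.
(e) alone gives e = true.
Now (!e) is unsatisfied and unit — conflict.
So every satisfying assignment has c = True.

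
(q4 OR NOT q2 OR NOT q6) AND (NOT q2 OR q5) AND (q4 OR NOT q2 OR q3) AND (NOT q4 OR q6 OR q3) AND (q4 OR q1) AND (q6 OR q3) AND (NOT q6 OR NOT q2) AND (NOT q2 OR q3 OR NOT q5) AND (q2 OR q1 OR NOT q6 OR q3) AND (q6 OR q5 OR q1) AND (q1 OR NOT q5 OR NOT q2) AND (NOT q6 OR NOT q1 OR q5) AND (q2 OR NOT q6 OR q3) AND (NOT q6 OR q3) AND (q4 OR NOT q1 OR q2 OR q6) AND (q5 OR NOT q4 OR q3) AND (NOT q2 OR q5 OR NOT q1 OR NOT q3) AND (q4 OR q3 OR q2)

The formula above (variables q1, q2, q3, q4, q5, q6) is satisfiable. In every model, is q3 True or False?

True

Suppose q3 = false.
The clause (q6) is unit, so q6 = true.
Now (NOT q6) is unsatisfied and unit — conflict.
So every satisfying assignment has q3 = True.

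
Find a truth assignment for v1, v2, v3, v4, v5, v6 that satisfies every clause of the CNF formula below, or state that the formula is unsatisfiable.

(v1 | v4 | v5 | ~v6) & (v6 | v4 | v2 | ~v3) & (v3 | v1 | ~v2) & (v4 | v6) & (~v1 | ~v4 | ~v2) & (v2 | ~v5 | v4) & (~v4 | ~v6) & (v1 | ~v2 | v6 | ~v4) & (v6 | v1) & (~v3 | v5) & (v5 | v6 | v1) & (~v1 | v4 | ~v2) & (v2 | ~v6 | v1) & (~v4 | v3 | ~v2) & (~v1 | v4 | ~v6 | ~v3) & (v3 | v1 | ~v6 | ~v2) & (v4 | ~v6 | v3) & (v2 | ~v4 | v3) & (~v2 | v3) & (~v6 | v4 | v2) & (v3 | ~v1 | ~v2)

Suppose v4 = 1.
From the singleton clause (~v6), v6 = 0.
From the singleton clause (v1), v1 = 1.
From the singleton clause (~v2), v2 = 0.
From the singleton clause (v3), v3 = 1.
From the singleton clause (v5), v5 = 1.
All clauses are satisfied.

v1=1,  v2=0,  v3=1,  v4=1,  v5=1,  v6=0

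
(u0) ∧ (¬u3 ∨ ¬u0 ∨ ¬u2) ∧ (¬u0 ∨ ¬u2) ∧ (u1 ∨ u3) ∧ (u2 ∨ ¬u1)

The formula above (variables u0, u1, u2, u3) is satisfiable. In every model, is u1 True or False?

Suppose u1 = True.
Unit clause (u0) forces u0 = True.
Unit clause (¬u2) forces u2 = False.
Now (u2) is unsatisfied and unit — conflict.
So every satisfying assignment has u1 = False.

False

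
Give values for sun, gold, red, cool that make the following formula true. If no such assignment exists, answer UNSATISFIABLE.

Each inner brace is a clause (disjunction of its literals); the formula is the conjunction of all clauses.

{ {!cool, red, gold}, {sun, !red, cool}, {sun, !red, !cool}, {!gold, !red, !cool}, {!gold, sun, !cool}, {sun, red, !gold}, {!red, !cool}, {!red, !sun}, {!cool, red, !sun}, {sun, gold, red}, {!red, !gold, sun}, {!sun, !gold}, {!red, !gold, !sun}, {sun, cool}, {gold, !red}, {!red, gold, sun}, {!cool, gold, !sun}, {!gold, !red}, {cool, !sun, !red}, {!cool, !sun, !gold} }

Case red = false:
Case cool = false:
From the singleton clause (sun), sun = true.
From the singleton clause (!gold), gold = false.
All clauses are satisfied.

sun=true, gold=false, red=false, cool=false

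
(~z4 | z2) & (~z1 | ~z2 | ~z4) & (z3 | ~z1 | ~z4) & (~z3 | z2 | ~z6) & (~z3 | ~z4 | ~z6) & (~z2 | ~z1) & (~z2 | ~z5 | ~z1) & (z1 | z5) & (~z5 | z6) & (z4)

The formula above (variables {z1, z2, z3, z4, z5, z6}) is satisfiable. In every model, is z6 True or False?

Suppose z6 = 0.
From the singleton clause (~z5), z5 = 0.
From the singleton clause (z1), z1 = 1.
From the singleton clause (~z2), z2 = 0.
From the singleton clause (~z4), z4 = 0.
That conflicts with the unit clause (z4).
So every satisfying assignment has z6 = True.

True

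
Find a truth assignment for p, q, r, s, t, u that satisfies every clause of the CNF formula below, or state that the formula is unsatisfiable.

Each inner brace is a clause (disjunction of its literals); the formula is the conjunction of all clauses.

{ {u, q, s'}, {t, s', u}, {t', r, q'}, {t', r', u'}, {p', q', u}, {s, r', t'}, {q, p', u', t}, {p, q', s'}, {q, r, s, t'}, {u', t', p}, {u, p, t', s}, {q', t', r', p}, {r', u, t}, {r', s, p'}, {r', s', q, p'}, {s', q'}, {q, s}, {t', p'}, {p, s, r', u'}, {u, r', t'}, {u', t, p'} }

Case s = 0:
(q) alone gives q = 1.
Case t = 0:
Case p = 0:
Case r = 0:
All clauses hold; u can take either value.

p: 0, q: 1, r: 0, s: 0, t: 0, u: 1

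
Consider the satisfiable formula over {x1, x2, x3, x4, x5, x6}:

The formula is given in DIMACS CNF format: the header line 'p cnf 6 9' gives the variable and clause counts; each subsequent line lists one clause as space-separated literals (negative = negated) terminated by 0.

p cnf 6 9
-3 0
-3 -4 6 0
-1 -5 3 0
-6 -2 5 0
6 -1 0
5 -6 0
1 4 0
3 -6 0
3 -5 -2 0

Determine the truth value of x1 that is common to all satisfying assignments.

Suppose x1 = True.
Unit clause (¬x3) forces x3 = False.
Unit clause (¬x5) forces x5 = False.
Unit clause (x6) forces x6 = True.
Now (¬x6) is unsatisfied and unit — conflict.
So every satisfying assignment has x1 = False.

False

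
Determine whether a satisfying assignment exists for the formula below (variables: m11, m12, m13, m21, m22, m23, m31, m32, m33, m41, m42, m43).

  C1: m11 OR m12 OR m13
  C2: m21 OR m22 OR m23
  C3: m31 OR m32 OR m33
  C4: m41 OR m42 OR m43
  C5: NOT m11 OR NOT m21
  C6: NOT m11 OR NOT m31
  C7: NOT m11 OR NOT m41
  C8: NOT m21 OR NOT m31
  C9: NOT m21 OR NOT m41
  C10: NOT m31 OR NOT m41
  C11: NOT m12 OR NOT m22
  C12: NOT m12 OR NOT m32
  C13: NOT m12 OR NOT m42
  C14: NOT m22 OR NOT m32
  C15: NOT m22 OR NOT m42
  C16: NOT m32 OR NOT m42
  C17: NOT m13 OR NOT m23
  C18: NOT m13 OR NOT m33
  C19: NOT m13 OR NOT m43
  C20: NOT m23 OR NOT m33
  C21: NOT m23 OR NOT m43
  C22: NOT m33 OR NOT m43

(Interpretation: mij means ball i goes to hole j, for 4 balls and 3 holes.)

No, unsatisfiable

Branch on m11: set m11 = false.
Branch on m12: set m12 = true.
(NOT m22) alone gives m22 = false.
(NOT m32) alone gives m32 = false.
(NOT m42) alone gives m42 = false.
Branch on m21: set m21 = true.
(NOT m31) alone gives m31 = false.
(m33) alone gives m33 = true.
(NOT m41) alone gives m41 = false.
(m43) alone gives m43 = true.
That conflicts with the unit clause (NOT m43).
So m21 must be the other value — set m21 = false.
(m23) alone gives m23 = true.
(NOT m13) alone gives m13 = false.
(NOT m33) alone gives m33 = false.
(m31) alone gives m31 = true.
(NOT m41) alone gives m41 = false.
(m43) alone gives m43 = true.
That conflicts with the unit clause (NOT m43).
Either choice for m21 ends in contradiction.
So m12 must be the other value — set m12 = false.
(m13) alone gives m13 = true.
(NOT m23) alone gives m23 = false.
(NOT m33) alone gives m33 = false.
(NOT m43) alone gives m43 = false.
Branch on m21: set m21 = true.
(NOT m31) alone gives m31 = false.
(m32) alone gives m32 = true.
(NOT m41) alone gives m41 = false.
(m42) alone gives m42 = true.
That conflicts with the unit clause (NOT m42).
So m21 must be the other value — set m21 = false.
(m22) alone gives m22 = true.
(NOT m32) alone gives m32 = false.
(m31) alone gives m31 = true.
(NOT m41) alone gives m41 = false.
(m42) alone gives m42 = true.
That conflicts with the unit clause (NOT m42).
Either choice for m21 ends in contradiction.
Either choice for m12 ends in contradiction.
So m11 must be the other value — set m11 = true.
(NOT m21) alone gives m21 = false.
(NOT m31) alone gives m31 = false.
(NOT m41) alone gives m41 = false.
Branch on m22: set m22 = true.
(NOT m12) alone gives m12 = false.
(NOT m32) alone gives m32 = false.
(m33) alone gives m33 = true.
(NOT m42) alone gives m42 = false.
(m43) alone gives m43 = true.
That conflicts with the unit clause (NOT m43).
So m22 must be the other value — set m22 = false.
(m23) alone gives m23 = true.
(NOT m13) alone gives m13 = false.
(NOT m33) alone gives m33 = false.
(m32) alone gives m32 = true.
(NOT m12) alone gives m12 = false.
(NOT m42) alone gives m42 = false.
(m43) alone gives m43 = true.
That conflicts with the unit clause (NOT m43).
Either choice for m22 ends in contradiction.
Either choice for m11 ends in contradiction.
No assignment satisfies every clause.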